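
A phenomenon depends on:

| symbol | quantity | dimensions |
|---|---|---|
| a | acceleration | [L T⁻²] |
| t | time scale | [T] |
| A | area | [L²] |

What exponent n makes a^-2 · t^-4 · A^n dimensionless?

1

Balance the L exponent: (2)·n from A, plus −2·(1) − 4·(0) = -2 from the rest, must sum to zero.
2n − 2 = 0, so n = 1.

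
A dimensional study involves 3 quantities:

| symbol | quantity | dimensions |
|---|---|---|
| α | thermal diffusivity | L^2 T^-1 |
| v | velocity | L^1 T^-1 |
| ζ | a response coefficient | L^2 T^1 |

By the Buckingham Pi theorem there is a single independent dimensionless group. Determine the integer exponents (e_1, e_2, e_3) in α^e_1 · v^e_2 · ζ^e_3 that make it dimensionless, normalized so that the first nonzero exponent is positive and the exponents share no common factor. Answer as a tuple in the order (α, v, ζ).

(3, -4, -1)

L: e_1·(2) + e_2·(1) + e_3·(2) = 0
T: e_1·(-1) + e_2·(-1) + e_3·(1) = 0
Solving this homogeneous linear system for the smallest-integer solution (first nonzero entry positive) gives (3, -4, -1).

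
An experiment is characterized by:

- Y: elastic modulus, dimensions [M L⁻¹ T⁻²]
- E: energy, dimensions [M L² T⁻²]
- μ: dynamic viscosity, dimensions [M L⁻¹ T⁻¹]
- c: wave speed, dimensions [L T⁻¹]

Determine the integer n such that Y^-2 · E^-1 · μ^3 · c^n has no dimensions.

Balance the L exponent: (1)·n from c, plus −2·(-1) − (2) + 3·(-1) = -3 from the rest, must sum to zero.
n − 3 = 0, so n = 3.

3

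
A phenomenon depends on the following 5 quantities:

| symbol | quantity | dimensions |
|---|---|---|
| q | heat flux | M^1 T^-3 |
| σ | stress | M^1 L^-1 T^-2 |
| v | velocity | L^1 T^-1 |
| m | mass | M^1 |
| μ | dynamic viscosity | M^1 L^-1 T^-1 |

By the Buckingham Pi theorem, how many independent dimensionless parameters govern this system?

2

There are 5 variables and 3 base dimensions (M, L, T).
The dimension matrix has rank 3.
Independent dimensionless groups: 5 − 3 = 2.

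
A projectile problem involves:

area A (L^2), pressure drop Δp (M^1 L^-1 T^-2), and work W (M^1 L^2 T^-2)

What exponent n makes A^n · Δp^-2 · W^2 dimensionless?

-3

Balance the L exponent: (2)·n from A, plus −2·(-1) + 2·(2) = 6 from the rest, must sum to zero.
2n + 6 = 0, so n = -3.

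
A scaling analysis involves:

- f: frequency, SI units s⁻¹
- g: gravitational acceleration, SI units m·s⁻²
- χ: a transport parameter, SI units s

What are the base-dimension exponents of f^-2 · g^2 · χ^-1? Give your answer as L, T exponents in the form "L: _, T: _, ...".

L: 2, T: -3

Collect each base-dimension exponent across the product:
  L: −2·(0) + 2·(1) − (0) = 2
  T: −2·(-1) + 2·(-2) − (1) = -3
So the dimensions are [L² T⁻³].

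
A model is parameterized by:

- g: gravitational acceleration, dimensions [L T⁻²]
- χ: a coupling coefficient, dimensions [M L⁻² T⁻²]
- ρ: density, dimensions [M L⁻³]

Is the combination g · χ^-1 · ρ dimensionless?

yes

Sum the exponent of each base dimension across the product:
  M: [g]_M − [χ]_M + [ρ]_M = (0) − (1) + (1) = 0
  L: [g]_L − [χ]_L + [ρ]_L = (1) − (-2) + (-3) = 0
  T: [g]_T − [χ]_T + [ρ]_T = (-2) − (-2) + (0) = 0
All base exponents vanish — dimensionless.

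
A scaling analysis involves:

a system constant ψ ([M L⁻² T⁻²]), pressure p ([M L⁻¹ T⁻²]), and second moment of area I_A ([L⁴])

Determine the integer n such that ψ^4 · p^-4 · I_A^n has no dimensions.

Balance the L exponent: (4)·n from I_A, plus 4·(-2) − 4·(-1) = -4 from the rest, must sum to zero.
4n − 4 = 0, so n = 1.

1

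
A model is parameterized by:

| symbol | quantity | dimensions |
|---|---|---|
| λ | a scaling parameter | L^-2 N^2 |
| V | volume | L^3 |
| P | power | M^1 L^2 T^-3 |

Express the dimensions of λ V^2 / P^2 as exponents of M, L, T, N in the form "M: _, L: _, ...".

Collect each base-dimension exponent across the product:
  M: (0) + 2·(0) − 2·(1) = -2
  L: (-2) + 2·(3) − 2·(2) = 0
  T: (0) + 2·(0) − 2·(-3) = 6
  N: (2) + 2·(0) − 2·(0) = 2
So the dimensions are [M⁻² T⁶ N²].

M: -2, L: 0, T: 6, N: 2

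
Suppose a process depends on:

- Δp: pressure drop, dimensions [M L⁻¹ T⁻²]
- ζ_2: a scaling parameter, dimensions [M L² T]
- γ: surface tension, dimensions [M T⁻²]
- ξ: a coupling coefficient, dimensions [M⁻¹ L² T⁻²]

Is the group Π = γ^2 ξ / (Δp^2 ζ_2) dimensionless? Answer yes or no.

Sum the exponent of each base dimension across the product:
  M: −2·[Δp]_M − [ζ_2]_M + 2·[γ]_M + [ξ]_M = −2·(1) − (1) + 2·(1) + (-1) = -2
  L: −2·[Δp]_L − [ζ_2]_L + 2·[γ]_L + [ξ]_L = −2·(-1) − (2) + 2·(0) + (2) = 2
  T: −2·[Δp]_T − [ζ_2]_T + 2·[γ]_T + [ξ]_T = −2·(-2) − (1) + 2·(-2) + (-2) = -3
Net dimensions [M⁻² L² T⁻³] ≠ [1] — not dimensionless.

no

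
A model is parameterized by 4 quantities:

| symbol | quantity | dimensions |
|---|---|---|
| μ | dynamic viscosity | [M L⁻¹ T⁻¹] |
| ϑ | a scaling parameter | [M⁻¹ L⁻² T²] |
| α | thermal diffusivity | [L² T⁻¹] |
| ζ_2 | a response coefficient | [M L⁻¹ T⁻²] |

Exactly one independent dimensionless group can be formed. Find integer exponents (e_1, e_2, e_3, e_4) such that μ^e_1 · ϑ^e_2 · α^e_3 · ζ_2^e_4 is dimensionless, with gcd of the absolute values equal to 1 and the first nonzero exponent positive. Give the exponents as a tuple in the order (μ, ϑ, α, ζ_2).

M: e_1·(1) + e_2·(-1) + e_3·(0) + e_4·(1) = 0
L: e_1·(-1) + e_2·(-2) + e_3·(2) + e_4·(-1) = 0
T: e_1·(-1) + e_2·(2) + e_3·(-1) + e_4·(-2) = 0
Solving this homogeneous linear system for the smallest-integer solution (first nonzero entry positive) gives (3, 2, 3, -1).

(3, 2, 3, -1)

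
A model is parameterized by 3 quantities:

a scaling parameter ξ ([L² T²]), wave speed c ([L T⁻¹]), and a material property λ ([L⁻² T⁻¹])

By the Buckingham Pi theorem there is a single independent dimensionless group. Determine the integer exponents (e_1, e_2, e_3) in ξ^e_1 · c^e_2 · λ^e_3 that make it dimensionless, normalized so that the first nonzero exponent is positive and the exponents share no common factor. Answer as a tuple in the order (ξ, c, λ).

L: e_1·(2) + e_2·(1) + e_3·(-2) = 0
T: e_1·(2) + e_2·(-1) + e_3·(-1) = 0
Solving this homogeneous linear system for the smallest-integer solution (first nonzero entry positive) gives (3, 2, 4).

(3, 2, 4)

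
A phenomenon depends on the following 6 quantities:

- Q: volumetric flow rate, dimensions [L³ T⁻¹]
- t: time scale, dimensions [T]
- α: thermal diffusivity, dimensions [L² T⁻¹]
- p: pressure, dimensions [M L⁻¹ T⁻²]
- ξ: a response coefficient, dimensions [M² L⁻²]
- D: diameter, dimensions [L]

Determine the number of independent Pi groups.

There are 6 variables and 3 base dimensions (M, L, T).
The dimension matrix has rank 3.
Independent dimensionless groups: 6 − 3 = 3.

3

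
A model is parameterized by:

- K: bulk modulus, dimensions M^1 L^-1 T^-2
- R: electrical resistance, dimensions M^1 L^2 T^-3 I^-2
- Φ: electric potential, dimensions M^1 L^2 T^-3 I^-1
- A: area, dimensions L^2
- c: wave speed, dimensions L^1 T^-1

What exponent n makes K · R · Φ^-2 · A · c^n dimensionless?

1

Balance the L exponent: (1)·n from c, plus (-1) + (2) − 2·(2) + (2) = -1 from the rest, must sum to zero.
n − 1 = 0, so n = 1.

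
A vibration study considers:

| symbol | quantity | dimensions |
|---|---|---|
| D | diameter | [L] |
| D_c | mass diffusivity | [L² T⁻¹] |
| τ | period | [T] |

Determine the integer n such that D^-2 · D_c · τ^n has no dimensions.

1

Balance the T exponent: (1)·n from τ, plus −2·(0) + (-1) = -1 from the rest, must sum to zero.
n − 1 = 0, so n = 1.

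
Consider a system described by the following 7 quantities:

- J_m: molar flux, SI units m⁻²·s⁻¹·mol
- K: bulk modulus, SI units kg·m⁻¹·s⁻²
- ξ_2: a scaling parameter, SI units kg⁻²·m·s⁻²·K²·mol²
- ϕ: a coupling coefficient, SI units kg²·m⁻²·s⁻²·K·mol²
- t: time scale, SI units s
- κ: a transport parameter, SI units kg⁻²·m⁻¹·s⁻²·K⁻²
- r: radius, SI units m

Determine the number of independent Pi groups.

There are 7 variables and 5 base dimensions (M, L, T, Θ, N).
The dimension matrix has rank 5.
Independent dimensionless groups: 7 − 5 = 2.

2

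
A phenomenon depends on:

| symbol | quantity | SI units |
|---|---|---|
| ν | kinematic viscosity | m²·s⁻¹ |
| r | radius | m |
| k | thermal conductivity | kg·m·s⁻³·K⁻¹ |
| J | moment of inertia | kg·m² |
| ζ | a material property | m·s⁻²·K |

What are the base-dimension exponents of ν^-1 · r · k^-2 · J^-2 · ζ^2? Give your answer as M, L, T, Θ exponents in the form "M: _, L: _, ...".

Collect each base-dimension exponent across the product:
  M: −(0) + (0) − 2·(1) − 2·(1) + 2·(0) = -4
  L: −(2) + (1) − 2·(1) − 2·(2) + 2·(1) = -5
  T: −(-1) + (0) − 2·(-3) − 2·(0) + 2·(-2) = 3
  Θ: −(0) + (0) − 2·(-1) − 2·(0) + 2·(1) = 4
So the dimensions are [M⁻⁴ L⁻⁵ T³ Θ⁴].

M: -4, L: -5, T: 3, Θ: 4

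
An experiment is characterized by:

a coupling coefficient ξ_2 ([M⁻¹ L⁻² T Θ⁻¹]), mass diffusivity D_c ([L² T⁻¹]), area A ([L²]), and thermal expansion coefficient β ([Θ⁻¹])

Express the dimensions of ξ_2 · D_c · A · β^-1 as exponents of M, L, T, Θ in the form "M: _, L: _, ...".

Collect each base-dimension exponent across the product:
  M: (-1) + (0) + (0) − (0) = -1
  L: (-2) + (2) + (2) − (0) = 2
  T: (1) + (-1) + (0) − (0) = 0
  Θ: (-1) + (0) + (0) − (-1) = 0
So the dimensions are [M⁻¹ L²].

M: -1, L: 2, T: 0, Θ: 0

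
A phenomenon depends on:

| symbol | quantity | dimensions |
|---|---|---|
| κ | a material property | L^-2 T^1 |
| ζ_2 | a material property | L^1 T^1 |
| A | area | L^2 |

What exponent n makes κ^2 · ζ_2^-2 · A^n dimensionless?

3

Balance the L exponent: (2)·n from A, plus 2·(-2) − 2·(1) = -6 from the rest, must sum to zero.
2n − 6 = 0, so n = 3.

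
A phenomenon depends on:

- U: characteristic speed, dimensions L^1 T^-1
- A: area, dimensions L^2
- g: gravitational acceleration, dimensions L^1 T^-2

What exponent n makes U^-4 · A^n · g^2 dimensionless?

1

Balance the L exponent: (2)·n from A, plus −4·(1) + 2·(1) = -2 from the rest, must sum to zero.
2n − 2 = 0, so n = 1.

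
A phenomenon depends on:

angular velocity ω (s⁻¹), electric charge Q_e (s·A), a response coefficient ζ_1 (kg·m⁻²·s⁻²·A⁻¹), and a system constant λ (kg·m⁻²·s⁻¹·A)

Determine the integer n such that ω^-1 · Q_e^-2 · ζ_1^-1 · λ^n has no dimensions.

Balance the M exponent: (1)·n from λ, plus −(0) − 2·(0) − (1) = -1 from the rest, must sum to zero.
n − 1 = 0, so n = 1.

1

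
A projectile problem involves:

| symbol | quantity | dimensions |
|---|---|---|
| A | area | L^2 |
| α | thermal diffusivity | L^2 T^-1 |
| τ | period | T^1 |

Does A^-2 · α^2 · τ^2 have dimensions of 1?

Sum the exponent of each base dimension across the product:
  L: −2·[A]_L + 2·[α]_L + 2·[τ]_L = −2·(2) + 2·(2) + 2·(0) = 0
  T: −2·[A]_T + 2·[α]_T + 2·[τ]_T = −2·(0) + 2·(-1) + 2·(1) = 0
All base exponents vanish — dimensionless.

yes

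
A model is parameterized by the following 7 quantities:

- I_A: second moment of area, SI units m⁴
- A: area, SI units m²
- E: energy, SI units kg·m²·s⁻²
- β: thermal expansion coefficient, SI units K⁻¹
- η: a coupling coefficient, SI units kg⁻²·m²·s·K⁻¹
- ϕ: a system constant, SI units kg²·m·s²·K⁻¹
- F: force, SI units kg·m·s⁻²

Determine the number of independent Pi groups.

3

There are 7 variables and 4 base dimensions (M, L, T, Θ).
The dimension matrix has rank 4.
Independent dimensionless groups: 7 − 4 = 3.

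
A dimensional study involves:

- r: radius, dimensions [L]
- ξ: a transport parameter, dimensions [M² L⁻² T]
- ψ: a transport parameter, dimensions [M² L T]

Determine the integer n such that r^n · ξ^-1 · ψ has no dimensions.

Balance the L exponent: (1)·n from r, plus −(-2) + (1) = 3 from the rest, must sum to zero.
n + 3 = 0, so n = -3.

-3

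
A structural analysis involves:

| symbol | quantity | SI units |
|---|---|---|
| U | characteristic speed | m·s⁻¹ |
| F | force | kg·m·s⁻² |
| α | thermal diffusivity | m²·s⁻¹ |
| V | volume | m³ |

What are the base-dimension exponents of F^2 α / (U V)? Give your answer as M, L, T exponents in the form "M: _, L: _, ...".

Collect each base-dimension exponent across the product:
  M: −(0) + 2·(1) + (0) − (0) = 2
  L: −(1) + 2·(1) + (2) − (3) = 0
  T: −(-1) + 2·(-2) + (-1) − (0) = -4
So the dimensions are [M² T⁻⁴].

M: 2, L: 0, T: -4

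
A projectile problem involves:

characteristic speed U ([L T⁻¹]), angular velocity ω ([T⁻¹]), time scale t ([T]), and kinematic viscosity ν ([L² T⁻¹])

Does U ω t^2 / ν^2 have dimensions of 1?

Sum the exponent of each base dimension across the product:
  L: [U]_L + [ω]_L + 2·[t]_L − 2·[ν]_L = (1) + (0) + 2·(0) − 2·(2) = -3
  T: [U]_T + [ω]_T + 2·[t]_T − 2·[ν]_T = (-1) + (-1) + 2·(1) − 2·(-1) = 2
Net dimensions [L⁻³ T²] ≠ [1] — not dimensionless.

no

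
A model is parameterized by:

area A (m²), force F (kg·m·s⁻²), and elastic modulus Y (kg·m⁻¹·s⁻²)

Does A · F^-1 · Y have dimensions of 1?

yes

Sum the exponent of each base dimension across the product:
  M: [A]_M − [F]_M + [Y]_M = (0) − (1) + (1) = 0
  L: [A]_L − [F]_L + [Y]_L = (2) − (1) + (-1) = 0
  T: [A]_T − [F]_T + [Y]_T = (0) − (-2) + (-2) = 0
All base exponents vanish — dimensionless.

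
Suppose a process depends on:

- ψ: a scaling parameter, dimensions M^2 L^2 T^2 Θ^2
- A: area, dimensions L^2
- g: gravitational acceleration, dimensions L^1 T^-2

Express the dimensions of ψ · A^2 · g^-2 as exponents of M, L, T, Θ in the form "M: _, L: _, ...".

Collect each base-dimension exponent across the product:
  M: (2) + 2·(0) − 2·(0) = 2
  L: (2) + 2·(2) − 2·(1) = 4
  T: (2) + 2·(0) − 2·(-2) = 6
  Θ: (2) + 2·(0) − 2·(0) = 2
So the dimensions are [M² L⁴ T⁶ Θ²].

M: 2, L: 4, T: 6, Θ: 2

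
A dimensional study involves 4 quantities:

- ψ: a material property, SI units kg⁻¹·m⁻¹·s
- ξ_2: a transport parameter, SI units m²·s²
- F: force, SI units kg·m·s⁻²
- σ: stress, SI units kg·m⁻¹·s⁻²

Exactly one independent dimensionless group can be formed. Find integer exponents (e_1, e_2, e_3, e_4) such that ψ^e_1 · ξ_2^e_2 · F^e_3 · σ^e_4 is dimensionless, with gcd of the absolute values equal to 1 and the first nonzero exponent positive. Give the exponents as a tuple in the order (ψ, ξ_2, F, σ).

(2, 1, 1, 1)

M: e_1·(-1) + e_2·(0) + e_3·(1) + e_4·(1) = 0
L: e_1·(-1) + e_2·(2) + e_3·(1) + e_4·(-1) = 0
T: e_1·(1) + e_2·(2) + e_3·(-2) + e_4·(-2) = 0
Solving this homogeneous linear system for the smallest-integer solution (first nonzero entry positive) gives (2, 1, 1, 1).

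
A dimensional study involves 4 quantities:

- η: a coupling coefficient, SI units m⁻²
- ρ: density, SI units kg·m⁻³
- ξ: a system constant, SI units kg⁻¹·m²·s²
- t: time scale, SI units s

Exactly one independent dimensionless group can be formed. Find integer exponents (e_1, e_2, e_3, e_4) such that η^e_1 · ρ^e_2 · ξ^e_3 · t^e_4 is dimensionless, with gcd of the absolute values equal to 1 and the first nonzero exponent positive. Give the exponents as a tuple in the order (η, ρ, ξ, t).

M: e_1·(0) + e_2·(1) + e_3·(-1) + e_4·(0) = 0
L: e_1·(-2) + e_2·(-3) + e_3·(2) + e_4·(0) = 0
T: e_1·(0) + e_2·(0) + e_3·(2) + e_4·(1) = 0
Solving this homogeneous linear system for the smallest-integer solution (first nonzero entry positive) gives (1, -2, -2, 4).

(1, -2, -2, 4)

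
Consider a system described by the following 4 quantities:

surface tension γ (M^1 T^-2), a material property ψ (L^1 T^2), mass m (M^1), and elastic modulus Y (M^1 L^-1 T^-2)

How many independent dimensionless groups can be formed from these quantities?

There are 4 variables and 3 base dimensions (M, L, T).
The dimension matrix has rank 3.
Independent dimensionless groups: 4 − 3 = 1.

1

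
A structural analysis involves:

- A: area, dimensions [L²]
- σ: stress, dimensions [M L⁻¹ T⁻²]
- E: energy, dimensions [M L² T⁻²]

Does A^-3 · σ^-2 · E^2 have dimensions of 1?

yes

Sum the exponent of each base dimension across the product:
  M: −3·[A]_M − 2·[σ]_M + 2·[E]_M = −3·(0) − 2·(1) + 2·(1) = 0
  L: −3·[A]_L − 2·[σ]_L + 2·[E]_L = −3·(2) − 2·(-1) + 2·(2) = 0
  T: −3·[A]_T − 2·[σ]_T + 2·[E]_T = −3·(0) − 2·(-2) + 2·(-2) = 0
All base exponents vanish — dimensionless.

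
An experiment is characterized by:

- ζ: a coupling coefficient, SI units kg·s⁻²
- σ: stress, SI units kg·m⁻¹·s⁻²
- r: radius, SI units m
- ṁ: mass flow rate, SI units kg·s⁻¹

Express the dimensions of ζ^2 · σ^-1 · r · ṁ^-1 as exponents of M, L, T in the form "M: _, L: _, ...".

Collect each base-dimension exponent across the product:
  M: 2·(1) − (1) + (0) − (1) = 0
  L: 2·(0) − (-1) + (1) − (0) = 2
  T: 2·(-2) − (-2) + (0) − (-1) = -1
So the dimensions are [L² T⁻¹].

M: 0, L: 2, T: -1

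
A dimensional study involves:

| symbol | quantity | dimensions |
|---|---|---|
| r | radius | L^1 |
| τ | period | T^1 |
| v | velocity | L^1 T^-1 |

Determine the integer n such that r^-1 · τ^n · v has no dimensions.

Balance the T exponent: (1)·n from τ, plus −(0) + (-1) = -1 from the rest, must sum to zero.
n − 1 = 0, so n = 1.

1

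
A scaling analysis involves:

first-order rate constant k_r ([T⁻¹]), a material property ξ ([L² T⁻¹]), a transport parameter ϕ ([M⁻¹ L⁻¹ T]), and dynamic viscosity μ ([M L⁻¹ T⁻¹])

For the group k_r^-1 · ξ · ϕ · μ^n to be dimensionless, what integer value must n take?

Balance the M exponent: (1)·n from μ, plus −(0) + (0) + (-1) = -1 from the rest, must sum to zero.
n − 1 = 0, so n = 1.

1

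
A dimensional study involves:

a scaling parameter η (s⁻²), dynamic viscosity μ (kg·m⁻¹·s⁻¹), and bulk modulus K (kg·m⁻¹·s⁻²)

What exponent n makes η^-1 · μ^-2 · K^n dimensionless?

2

Balance the M exponent: (1)·n from K, plus −(0) − 2·(1) = -2 from the rest, must sum to zero.
n − 2 = 0, so n = 2.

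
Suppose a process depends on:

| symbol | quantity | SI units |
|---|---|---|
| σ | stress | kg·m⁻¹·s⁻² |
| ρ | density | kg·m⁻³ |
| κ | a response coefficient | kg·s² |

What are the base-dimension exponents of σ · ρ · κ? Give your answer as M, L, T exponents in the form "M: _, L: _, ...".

M: 3, L: -4, T: 0

Collect each base-dimension exponent across the product:
  M: (1) + (1) + (1) = 3
  L: (-1) + (-3) + (0) = -4
  T: (-2) + (0) + (2) = 0
So the dimensions are [M³ L⁻⁴].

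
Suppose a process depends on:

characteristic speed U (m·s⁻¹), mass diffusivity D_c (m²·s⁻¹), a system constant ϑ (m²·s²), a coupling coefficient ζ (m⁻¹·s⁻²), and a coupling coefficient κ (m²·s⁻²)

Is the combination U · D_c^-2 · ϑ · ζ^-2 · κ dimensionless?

no

Sum the exponent of each base dimension across the product:
  L: [U]_L − 2·[D_c]_L + [ϑ]_L − 2·[ζ]_L + [κ]_L = (1) − 2·(2) + (2) − 2·(-1) + (2) = 3
  T: [U]_T − 2·[D_c]_T + [ϑ]_T − 2·[ζ]_T + [κ]_T = (-1) − 2·(-1) + (2) − 2·(-2) + (-2) = 5
Net dimensions [L³ T⁵] ≠ [1] — not dimensionless.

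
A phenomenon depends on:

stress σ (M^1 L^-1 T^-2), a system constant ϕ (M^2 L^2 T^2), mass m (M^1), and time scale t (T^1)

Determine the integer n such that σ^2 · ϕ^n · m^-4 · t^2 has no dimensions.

Balance the M exponent: (2)·n from ϕ, plus 2·(1) − 4·(1) + 2·(0) = -2 from the rest, must sum to zero.
2n − 2 = 0, so n = 1.

1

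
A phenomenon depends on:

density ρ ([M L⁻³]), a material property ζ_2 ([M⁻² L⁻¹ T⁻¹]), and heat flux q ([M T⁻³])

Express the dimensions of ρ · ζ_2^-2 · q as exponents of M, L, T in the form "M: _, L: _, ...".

M: 6, L: -1, T: -1

Collect each base-dimension exponent across the product:
  M: (1) − 2·(-2) + (1) = 6
  L: (-3) − 2·(-1) + (0) = -1
  T: (0) − 2·(-1) + (-3) = -1
So the dimensions are [M⁶ L⁻¹ T⁻¹].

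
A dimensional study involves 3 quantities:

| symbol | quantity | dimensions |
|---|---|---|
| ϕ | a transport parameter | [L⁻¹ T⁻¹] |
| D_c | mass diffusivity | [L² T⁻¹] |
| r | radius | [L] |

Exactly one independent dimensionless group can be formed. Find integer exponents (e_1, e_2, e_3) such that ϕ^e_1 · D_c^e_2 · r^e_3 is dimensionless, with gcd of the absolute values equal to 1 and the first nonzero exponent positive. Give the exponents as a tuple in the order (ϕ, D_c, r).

(1, -1, 3)

L: e_1·(-1) + e_2·(2) + e_3·(1) = 0
T: e_1·(-1) + e_2·(-1) + e_3·(0) = 0
Solving this homogeneous linear system for the smallest-integer solution (first nonzero entry positive) gives (1, -1, 3).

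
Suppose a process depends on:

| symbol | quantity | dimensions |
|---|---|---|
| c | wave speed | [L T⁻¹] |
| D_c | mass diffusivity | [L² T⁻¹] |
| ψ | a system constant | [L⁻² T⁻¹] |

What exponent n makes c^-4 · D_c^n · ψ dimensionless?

Balance the L exponent: (2)·n from D_c, plus −4·(1) + (-2) = -6 from the rest, must sum to zero.
2n − 6 = 0, so n = 3.

3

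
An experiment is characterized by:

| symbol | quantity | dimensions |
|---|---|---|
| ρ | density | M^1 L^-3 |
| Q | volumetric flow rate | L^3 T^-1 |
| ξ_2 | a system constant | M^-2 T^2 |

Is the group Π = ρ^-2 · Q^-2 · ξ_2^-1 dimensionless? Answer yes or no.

yes

Sum the exponent of each base dimension across the product:
  M: −2·[ρ]_M − 2·[Q]_M − [ξ_2]_M = −2·(1) − 2·(0) − (-2) = 0
  L: −2·[ρ]_L − 2·[Q]_L − [ξ_2]_L = −2·(-3) − 2·(3) − (0) = 0
  T: −2·[ρ]_T − 2·[Q]_T − [ξ_2]_T = −2·(0) − 2·(-1) − (2) = 0
All base exponents vanish — dimensionless.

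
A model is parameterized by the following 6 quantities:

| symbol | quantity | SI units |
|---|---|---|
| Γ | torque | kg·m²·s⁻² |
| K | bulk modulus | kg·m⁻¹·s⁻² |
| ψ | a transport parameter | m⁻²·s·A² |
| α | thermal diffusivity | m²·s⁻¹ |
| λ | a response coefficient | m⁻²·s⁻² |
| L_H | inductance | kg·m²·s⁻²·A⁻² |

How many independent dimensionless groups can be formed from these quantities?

2

There are 6 variables and 4 base dimensions (M, L, T, I).
The dimension matrix has rank 4.
Independent dimensionless groups: 6 − 4 = 2.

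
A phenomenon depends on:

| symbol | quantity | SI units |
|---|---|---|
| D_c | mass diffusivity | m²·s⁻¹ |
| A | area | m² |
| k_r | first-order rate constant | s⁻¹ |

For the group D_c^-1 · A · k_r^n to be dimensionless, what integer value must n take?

1

Balance the T exponent: (-1)·n from k_r, plus −(-1) + (0) = 1 from the rest, must sum to zero.
−n + 1 = 0, so n = 1.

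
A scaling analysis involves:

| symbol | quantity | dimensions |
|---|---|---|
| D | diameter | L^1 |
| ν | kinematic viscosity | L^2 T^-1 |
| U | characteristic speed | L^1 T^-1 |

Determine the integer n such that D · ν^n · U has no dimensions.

Balance the L exponent: (2)·n from ν, plus (1) + (1) = 2 from the rest, must sum to zero.
2n + 2 = 0, so n = -1.

-1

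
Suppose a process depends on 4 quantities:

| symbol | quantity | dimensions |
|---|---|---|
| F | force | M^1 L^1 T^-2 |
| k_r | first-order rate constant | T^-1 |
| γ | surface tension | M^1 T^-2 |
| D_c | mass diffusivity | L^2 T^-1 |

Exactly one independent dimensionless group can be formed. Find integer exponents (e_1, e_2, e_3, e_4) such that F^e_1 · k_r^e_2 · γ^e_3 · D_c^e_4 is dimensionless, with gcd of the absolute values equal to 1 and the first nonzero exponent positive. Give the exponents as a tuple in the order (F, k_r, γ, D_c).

M: e_1·(1) + e_2·(0) + e_3·(1) + e_4·(0) = 0
L: e_1·(1) + e_2·(0) + e_3·(0) + e_4·(2) = 0
T: e_1·(-2) + e_2·(-1) + e_3·(-2) + e_4·(-1) = 0
Solving this homogeneous linear system for the smallest-integer solution (first nonzero entry positive) gives (2, 1, -2, -1).

(2, 1, -2, -1)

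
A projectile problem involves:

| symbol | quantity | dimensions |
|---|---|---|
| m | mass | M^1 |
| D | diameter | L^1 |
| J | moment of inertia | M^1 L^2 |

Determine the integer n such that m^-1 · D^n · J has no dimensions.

Balance the L exponent: (1)·n from D, plus −(0) + (2) = 2 from the rest, must sum to zero.
n + 2 = 0, so n = -2.

-2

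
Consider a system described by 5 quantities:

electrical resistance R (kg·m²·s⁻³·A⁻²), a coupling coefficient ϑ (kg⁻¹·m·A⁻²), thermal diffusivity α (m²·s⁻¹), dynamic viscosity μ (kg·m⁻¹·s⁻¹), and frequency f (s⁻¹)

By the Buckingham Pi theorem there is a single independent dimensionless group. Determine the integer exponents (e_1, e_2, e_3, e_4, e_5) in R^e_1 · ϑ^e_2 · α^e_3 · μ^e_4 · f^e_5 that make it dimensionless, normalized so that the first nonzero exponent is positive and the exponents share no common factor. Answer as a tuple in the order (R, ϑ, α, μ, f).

(2, -2, -3, -4, 1)

M: e_1·(1) + e_2·(-1) + e_3·(0) + e_4·(1) + e_5·(0) = 0
L: e_1·(2) + e_2·(1) + e_3·(2) + e_4·(-1) + e_5·(0) = 0
T: e_1·(-3) + e_2·(0) + e_3·(-1) + e_4·(-1) + e_5·(-1) = 0
I: e_1·(-2) + e_2·(-2) + e_3·(0) + e_4·(0) + e_5·(0) = 0
Solving this homogeneous linear system for the smallest-integer solution (first nonzero entry positive) gives (2, -2, -3, -4, 1).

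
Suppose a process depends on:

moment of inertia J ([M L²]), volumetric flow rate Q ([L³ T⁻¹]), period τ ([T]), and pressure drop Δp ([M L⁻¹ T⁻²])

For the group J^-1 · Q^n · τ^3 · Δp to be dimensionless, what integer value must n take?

1

Balance the L exponent: (3)·n from Q, plus −(2) + 3·(0) + (-1) = -3 from the rest, must sum to zero.
3n − 3 = 0, so n = 1.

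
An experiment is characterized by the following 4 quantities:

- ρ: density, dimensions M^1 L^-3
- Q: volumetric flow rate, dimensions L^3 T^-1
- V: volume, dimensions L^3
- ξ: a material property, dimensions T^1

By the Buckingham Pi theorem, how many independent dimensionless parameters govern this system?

There are 4 variables and 3 base dimensions (M, L, T).
The dimension matrix has rank 3.
Independent dimensionless groups: 4 − 3 = 1.

1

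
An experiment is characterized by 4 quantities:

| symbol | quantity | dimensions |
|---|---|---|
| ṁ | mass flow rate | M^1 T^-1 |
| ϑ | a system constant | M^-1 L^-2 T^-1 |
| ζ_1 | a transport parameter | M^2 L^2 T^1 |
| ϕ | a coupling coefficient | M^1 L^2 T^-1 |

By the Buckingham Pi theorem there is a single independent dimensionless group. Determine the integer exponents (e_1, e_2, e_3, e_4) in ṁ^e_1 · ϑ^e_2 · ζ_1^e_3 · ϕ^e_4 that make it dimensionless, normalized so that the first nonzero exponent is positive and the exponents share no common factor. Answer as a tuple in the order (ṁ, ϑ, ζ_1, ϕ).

M: e_1·(1) + e_2·(-1) + e_3·(2) + e_4·(1) = 0
L: e_1·(0) + e_2·(-2) + e_3·(2) + e_4·(2) = 0
T: e_1·(-1) + e_2·(-1) + e_3·(1) + e_4·(-1) = 0
Solving this homogeneous linear system for the smallest-integer solution (first nonzero entry positive) gives (2, -3, -2, -1).

(2, -3, -2, -1)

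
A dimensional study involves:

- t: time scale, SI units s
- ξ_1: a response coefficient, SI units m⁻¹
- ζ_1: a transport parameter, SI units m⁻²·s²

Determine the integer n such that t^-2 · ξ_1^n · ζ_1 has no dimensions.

Balance the L exponent: (-1)·n from ξ_1, plus −2·(0) + (-2) = -2 from the rest, must sum to zero.
−n − 2 = 0, so n = -2.

-2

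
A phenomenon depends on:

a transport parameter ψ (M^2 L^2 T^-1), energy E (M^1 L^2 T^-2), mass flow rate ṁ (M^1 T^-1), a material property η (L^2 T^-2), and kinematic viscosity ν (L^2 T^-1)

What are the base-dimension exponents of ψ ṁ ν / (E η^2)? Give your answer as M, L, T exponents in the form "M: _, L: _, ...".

Collect each base-dimension exponent across the product:
  M: (2) − (1) + (1) − 2·(0) + (0) = 2
  L: (2) − (2) + (0) − 2·(2) + (2) = -2
  T: (-1) − (-2) + (-1) − 2·(-2) + (-1) = 3
So the dimensions are [M² L⁻² T³].

M: 2, L: -2, T: 3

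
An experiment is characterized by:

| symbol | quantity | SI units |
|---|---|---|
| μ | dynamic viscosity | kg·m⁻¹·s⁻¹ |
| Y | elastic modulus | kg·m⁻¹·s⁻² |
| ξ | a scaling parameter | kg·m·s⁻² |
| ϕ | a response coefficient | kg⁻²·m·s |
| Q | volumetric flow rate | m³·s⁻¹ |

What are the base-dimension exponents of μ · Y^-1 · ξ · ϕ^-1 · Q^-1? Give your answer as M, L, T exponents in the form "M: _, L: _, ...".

M: 3, L: -3, T: -1

Collect each base-dimension exponent across the product:
  M: (1) − (1) + (1) − (-2) − (0) = 3
  L: (-1) − (-1) + (1) − (1) − (3) = -3
  T: (-1) − (-2) + (-2) − (1) − (-1) = -1
So the dimensions are [M³ L⁻³ T⁻¹].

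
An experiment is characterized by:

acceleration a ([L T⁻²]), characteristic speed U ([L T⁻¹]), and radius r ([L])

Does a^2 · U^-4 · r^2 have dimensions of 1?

yes

Sum the exponent of each base dimension across the product:
  M: 2·[a]_M − 4·[U]_M + 2·[r]_M = 2·(0) − 4·(0) + 2·(0) = 0
  L: 2·[a]_L − 4·[U]_L + 2·[r]_L = 2·(1) − 4·(1) + 2·(1) = 0
  T: 2·[a]_T − 4·[U]_T + 2·[r]_T = 2·(-2) − 4·(-1) + 2·(0) = 0
  Θ: 2·[a]_Θ − 4·[U]_Θ + 2·[r]_Θ = 2·(0) − 4·(0) + 2·(0) = 0
All base exponents vanish — dimensionless.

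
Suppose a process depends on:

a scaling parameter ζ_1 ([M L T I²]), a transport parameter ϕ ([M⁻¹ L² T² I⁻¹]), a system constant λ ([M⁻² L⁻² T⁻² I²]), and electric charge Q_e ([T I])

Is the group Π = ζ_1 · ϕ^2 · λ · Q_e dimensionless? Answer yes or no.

Sum the exponent of each base dimension across the product:
  M: [ζ_1]_M + 2·[ϕ]_M + [λ]_M + [Q_e]_M = (1) + 2·(-1) + (-2) + (0) = -3
  L: [ζ_1]_L + 2·[ϕ]_L + [λ]_L + [Q_e]_L = (1) + 2·(2) + (-2) + (0) = 3
  T: [ζ_1]_T + 2·[ϕ]_T + [λ]_T + [Q_e]_T = (1) + 2·(2) + (-2) + (1) = 4
  I: [ζ_1]_I + 2·[ϕ]_I + [λ]_I + [Q_e]_I = (2) + 2·(-1) + (2) + (1) = 3
Net dimensions [M⁻³ L³ T⁴ I³] ≠ [1] — not dimensionless.

no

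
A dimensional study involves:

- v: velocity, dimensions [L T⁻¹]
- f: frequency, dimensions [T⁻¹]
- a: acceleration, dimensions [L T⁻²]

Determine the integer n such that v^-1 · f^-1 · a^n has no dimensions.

Balance the L exponent: (1)·n from a, plus −(1) − (0) = -1 from the rest, must sum to zero.
n − 1 = 0, so n = 1.

1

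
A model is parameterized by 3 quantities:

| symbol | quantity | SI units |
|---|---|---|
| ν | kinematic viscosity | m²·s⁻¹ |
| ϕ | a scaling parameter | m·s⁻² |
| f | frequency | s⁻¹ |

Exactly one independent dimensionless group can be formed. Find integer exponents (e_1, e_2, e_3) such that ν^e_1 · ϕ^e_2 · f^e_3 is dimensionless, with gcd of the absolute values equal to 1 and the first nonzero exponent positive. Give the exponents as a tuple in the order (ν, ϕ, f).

(1, -2, 3)

L: e_1·(2) + e_2·(1) + e_3·(0) = 0
T: e_1·(-1) + e_2·(-2) + e_3·(-1) = 0
Solving this homogeneous linear system for the smallest-integer solution (first nonzero entry positive) gives (1, -2, 3).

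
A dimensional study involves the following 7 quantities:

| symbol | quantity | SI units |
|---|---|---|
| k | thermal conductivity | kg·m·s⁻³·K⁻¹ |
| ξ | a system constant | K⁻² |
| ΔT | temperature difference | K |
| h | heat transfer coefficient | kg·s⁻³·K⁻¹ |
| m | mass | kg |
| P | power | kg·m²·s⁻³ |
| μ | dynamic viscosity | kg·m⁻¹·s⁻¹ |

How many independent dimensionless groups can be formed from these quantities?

3

There are 7 variables and 4 base dimensions (M, L, T, Θ).
The dimension matrix has rank 4.
Independent dimensionless groups: 7 − 4 = 3.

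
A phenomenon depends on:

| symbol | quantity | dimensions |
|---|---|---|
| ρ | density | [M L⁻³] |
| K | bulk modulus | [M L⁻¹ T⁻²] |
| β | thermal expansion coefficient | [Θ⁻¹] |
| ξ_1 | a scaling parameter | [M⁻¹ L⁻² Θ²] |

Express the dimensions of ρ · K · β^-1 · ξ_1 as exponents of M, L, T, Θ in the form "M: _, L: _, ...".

M: 1, L: -6, T: -2, Θ: 3

Collect each base-dimension exponent across the product:
  M: (1) + (1) − (0) + (-1) = 1
  L: (-3) + (-1) − (0) + (-2) = -6
  T: (0) + (-2) − (0) + (0) = -2
  Θ: (0) + (0) − (-1) + (2) = 3
So the dimensions are [M L⁻⁶ T⁻² Θ³].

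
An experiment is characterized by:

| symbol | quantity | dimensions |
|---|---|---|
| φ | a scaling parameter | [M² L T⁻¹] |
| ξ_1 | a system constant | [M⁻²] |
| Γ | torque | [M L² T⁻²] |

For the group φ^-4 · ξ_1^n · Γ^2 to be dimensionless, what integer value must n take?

-3

Balance the M exponent: (-2)·n from ξ_1, plus −4·(2) + 2·(1) = -6 from the rest, must sum to zero.
-2n − 6 = 0, so n = -3.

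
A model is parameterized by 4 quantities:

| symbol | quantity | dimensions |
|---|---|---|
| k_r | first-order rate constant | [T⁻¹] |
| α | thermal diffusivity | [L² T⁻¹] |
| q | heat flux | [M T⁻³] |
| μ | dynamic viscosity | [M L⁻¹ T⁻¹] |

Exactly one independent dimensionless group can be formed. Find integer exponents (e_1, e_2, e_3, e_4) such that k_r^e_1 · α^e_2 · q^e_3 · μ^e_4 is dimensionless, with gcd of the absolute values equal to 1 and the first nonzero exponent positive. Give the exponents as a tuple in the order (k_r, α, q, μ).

(3, 1, -2, 2)

M: e_1·(0) + e_2·(0) + e_3·(1) + e_4·(1) = 0
L: e_1·(0) + e_2·(2) + e_3·(0) + e_4·(-1) = 0
T: e_1·(-1) + e_2·(-1) + e_3·(-3) + e_4·(-1) = 0
Solving this homogeneous linear system for the smallest-integer solution (first nonzero entry positive) gives (3, 1, -2, 2).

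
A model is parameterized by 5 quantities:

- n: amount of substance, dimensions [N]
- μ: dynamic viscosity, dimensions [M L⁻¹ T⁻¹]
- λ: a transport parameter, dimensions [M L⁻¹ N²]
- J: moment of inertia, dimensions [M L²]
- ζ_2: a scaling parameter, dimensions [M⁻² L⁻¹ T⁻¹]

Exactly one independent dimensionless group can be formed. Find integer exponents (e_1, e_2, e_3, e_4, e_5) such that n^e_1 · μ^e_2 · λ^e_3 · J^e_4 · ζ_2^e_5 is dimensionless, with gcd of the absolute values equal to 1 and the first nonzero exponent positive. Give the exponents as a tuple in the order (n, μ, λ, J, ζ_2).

(4, 1, -2, -1, -1)

M: e_1·(0) + e_2·(1) + e_3·(1) + e_4·(1) + e_5·(-2) = 0
L: e_1·(0) + e_2·(-1) + e_3·(-1) + e_4·(2) + e_5·(-1) = 0
T: e_1·(0) + e_2·(-1) + e_3·(0) + e_4·(0) + e_5·(-1) = 0
N: e_1·(1) + e_2·(0) + e_3·(2) + e_4·(0) + e_5·(0) = 0
Solving this homogeneous linear system for the smallest-integer solution (first nonzero entry positive) gives (4, 1, -2, -1, -1).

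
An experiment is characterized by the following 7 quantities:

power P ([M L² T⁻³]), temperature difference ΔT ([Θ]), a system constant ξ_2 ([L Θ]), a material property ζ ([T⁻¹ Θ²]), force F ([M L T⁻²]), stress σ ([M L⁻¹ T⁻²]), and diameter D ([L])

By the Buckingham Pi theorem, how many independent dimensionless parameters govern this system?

3

There are 7 variables and 4 base dimensions (M, L, T, Θ).
The dimension matrix has rank 4.
Independent dimensionless groups: 7 − 4 = 3.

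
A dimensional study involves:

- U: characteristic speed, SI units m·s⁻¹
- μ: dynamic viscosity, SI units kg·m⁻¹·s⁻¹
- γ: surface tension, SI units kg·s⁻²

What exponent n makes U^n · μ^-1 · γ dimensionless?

-1

Balance the L exponent: (1)·n from U, plus −(-1) + (0) = 1 from the rest, must sum to zero.
n + 1 = 0, so n = -1.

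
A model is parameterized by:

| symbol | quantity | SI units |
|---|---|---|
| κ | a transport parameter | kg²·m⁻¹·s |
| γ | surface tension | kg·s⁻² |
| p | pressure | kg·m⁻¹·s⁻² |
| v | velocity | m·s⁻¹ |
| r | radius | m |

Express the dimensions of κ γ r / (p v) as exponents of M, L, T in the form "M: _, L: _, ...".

Collect each base-dimension exponent across the product:
  M: (2) + (1) − (1) − (0) + (0) = 2
  L: (-1) + (0) − (-1) − (1) + (1) = 0
  T: (1) + (-2) − (-2) − (-1) + (0) = 2
So the dimensions are [M² T²].

M: 2, L: 0, T: 2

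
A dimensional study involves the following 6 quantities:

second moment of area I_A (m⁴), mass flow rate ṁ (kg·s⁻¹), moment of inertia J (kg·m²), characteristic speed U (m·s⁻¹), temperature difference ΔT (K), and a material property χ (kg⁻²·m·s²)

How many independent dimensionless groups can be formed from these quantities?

2

There are 6 variables and 4 base dimensions (M, L, T, Θ).
The dimension matrix has rank 4.
Independent dimensionless groups: 6 − 4 = 2.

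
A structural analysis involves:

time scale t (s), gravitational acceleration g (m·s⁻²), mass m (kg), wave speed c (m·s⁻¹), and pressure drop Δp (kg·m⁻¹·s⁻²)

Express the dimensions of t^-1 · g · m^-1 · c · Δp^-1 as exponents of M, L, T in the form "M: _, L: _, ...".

Collect each base-dimension exponent across the product:
  M: −(0) + (0) − (1) + (0) − (1) = -2
  L: −(0) + (1) − (0) + (1) − (-1) = 3
  T: −(1) + (-2) − (0) + (-1) − (-2) = -2
So the dimensions are [M⁻² L³ T⁻²].

M: -2, L: 3, T: -2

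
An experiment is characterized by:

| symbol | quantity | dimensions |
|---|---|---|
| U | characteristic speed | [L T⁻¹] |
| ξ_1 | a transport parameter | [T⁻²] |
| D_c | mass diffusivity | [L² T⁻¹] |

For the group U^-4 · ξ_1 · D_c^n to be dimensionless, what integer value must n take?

2

Balance the L exponent: (2)·n from D_c, plus −4·(1) + (0) = -4 from the rest, must sum to zero.
2n − 4 = 0, so n = 2.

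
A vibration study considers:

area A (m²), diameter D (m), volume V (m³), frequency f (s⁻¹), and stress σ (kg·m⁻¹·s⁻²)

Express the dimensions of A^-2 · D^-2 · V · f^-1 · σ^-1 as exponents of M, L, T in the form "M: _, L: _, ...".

Collect each base-dimension exponent across the product:
  M: −2·(0) − 2·(0) + (0) − (0) − (1) = -1
  L: −2·(2) − 2·(1) + (3) − (0) − (-1) = -2
  T: −2·(0) − 2·(0) + (0) − (-1) − (-2) = 3
So the dimensions are [M⁻¹ L⁻² T³].

M: -1, L: -2, T: 3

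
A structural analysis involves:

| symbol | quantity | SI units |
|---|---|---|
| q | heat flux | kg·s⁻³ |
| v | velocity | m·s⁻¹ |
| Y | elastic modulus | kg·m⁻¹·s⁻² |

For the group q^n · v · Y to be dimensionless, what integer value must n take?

Balance the M exponent: (1)·n from q, plus (0) + (1) = 1 from the rest, must sum to zero.
n + 1 = 0, so n = -1.

-1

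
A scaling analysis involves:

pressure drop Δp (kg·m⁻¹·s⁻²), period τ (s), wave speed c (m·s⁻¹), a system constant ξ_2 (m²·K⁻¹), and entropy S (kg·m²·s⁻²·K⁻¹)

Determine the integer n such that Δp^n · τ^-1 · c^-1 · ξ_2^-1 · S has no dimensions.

Balance the M exponent: (1)·n from Δp, plus −(0) − (0) − (0) + (1) = 1 from the rest, must sum to zero.
n + 1 = 0, so n = -1.

-1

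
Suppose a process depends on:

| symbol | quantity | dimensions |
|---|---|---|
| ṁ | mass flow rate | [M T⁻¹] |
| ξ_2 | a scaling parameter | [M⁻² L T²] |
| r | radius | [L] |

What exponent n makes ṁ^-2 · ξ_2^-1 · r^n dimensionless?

Balance the L exponent: (1)·n from r, plus −2·(0) − (1) = -1 from the rest, must sum to zero.
n − 1 = 0, so n = 1.

1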